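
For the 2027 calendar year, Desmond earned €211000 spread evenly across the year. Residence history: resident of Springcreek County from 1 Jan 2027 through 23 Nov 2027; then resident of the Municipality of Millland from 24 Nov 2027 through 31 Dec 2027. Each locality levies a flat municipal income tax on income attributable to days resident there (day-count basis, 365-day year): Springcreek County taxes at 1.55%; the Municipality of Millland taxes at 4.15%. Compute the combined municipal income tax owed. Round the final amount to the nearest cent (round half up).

Springcreek County, 1 Jan – 23 Nov 2027: 327 days → €211000 × 1.55% × 327/365 = €2930.0096
The Municipality of Millland, 24 Nov – 31 Dec 2027: 38 days → €211000 × 4.15% × 38/365 = €911.6356
Total = €3841.6452

€3841.65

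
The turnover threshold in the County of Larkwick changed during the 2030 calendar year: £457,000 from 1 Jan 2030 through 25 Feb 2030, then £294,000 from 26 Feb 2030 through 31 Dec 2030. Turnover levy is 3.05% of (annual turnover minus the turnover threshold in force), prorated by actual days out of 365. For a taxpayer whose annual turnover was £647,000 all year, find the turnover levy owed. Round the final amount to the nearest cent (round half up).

£10,003.75

1 Jan – 25 Feb 2030: 56 days, exemption £457,000 → (£647,000 − £457,000) × 3.05% × 56/365 = £889.0959
26 Feb – 31 Dec 2030: 309 days, exemption £294,000 → (£647,000 − £294,000) × 3.05% × 309/365 = £9,114.6534
Total = £10,003.7493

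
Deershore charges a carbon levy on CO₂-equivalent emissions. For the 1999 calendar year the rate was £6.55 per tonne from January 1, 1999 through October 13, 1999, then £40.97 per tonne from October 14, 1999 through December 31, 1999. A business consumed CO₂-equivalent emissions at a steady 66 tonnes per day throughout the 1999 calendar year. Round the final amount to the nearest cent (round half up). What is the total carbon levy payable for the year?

£337255.38

January 1 – October 13, 1999: 286 days × 66 tonnes/day = 18,876 tonnes at £6.55/tonne → £123637.80
October 14 – December 31, 1999: 79 days × 66 tonnes/day = 5,214 tonnes at £40.97/tonne → £213617.58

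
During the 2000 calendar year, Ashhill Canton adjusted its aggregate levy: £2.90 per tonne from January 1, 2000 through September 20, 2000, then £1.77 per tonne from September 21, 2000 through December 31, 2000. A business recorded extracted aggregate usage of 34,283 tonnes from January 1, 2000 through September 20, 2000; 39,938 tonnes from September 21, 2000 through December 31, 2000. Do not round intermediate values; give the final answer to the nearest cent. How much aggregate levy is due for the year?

£170,110.96

January 1 – September 20, 2000: 34,283 tonnes at £2.90/tonne → £99,420.70
September 21 – December 31, 2000: 39,938 tonnes at £1.77/tonne → £70,690.26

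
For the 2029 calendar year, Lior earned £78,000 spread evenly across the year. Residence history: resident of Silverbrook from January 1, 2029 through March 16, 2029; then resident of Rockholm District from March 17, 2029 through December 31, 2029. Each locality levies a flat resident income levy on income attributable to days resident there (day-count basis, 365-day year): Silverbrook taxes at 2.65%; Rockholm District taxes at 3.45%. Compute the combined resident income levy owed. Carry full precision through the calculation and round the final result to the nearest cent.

£2,562.78

Silverbrook, January 1 – March 16, 2029: 75 days → £78,000 × 2.65% × 75/365 = £424.7260
Rockholm District, March 17 – December 31, 2029: 290 days → £78,000 × 3.45% × 290/365 = £2,138.0548
Total = £2,562.7808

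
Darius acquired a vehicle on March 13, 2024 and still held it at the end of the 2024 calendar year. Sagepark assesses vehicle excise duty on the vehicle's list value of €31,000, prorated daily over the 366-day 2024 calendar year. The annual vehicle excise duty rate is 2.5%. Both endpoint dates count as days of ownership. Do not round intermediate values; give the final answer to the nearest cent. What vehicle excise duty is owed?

Days held (March 13 – December 31, 2024): 294 out of 366
Tax = €31,000 × 2.5% × 294/366 = €622.5410

€622.54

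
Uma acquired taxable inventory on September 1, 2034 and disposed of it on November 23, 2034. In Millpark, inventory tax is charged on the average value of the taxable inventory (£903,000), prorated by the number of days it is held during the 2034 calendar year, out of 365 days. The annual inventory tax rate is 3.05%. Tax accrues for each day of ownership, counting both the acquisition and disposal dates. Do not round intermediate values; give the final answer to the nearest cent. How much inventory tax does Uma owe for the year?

Days held (September 1 – November 23, 2034): 84 out of 365
Tax = £903,000 × 3.05% × 84/365 = £6,338.3178

£6,338.32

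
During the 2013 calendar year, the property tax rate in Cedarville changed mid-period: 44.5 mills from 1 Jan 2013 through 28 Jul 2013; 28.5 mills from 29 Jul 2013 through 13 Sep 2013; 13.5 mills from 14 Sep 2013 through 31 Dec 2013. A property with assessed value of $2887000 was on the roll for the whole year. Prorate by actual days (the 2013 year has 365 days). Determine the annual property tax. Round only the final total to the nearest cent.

1 Jan – 28 Jul 2013: 209 days at 44.5 mills → $2887000 × 4.45% × 209/365 = $73563.1329
29 Jul – 13 Sep 2013: 47 days at 28.5 mills → $2887000 × 2.85% × 47/365 = $10594.8945
14 Sep – 31 Dec 2013: 109 days at 13.5 mills → $2887000 × 1.35% × 109/365 = $11638.9603
Total = $95796.9877

$95796.99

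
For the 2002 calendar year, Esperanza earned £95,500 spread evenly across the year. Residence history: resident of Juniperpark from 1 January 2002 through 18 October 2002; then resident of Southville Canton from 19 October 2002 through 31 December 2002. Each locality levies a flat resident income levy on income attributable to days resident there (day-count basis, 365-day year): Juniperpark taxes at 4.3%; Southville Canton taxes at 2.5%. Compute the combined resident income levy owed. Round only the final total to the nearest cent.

£3,757.99

Juniperpark, 1 January – 18 October 2002: 291 days → £95,500 × 4.3% × 291/365 = £3,273.9493
Southville Canton, 19 October – 31 December 2002: 74 days → £95,500 × 2.5% × 74/365 = £484.0411
Total = £3,757.9904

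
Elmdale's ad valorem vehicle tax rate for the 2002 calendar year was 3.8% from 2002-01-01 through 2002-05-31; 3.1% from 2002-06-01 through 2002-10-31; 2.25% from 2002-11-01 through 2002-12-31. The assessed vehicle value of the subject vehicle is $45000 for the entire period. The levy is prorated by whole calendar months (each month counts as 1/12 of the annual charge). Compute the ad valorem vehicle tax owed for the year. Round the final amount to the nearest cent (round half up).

$1462.50

2002-01-01 to 2002-05-31: 5 months at 3.8% → $45000 × 3.8% × 5/12 = $712.5000
2002-06-01 to 2002-10-31: 5 months at 3.1% → $45000 × 3.1% × 5/12 = $581.2500
2002-11-01 to 2002-12-31: 2 months at 2.25% → $45000 × 2.25% × 2/12 = $168.7500
Total = $1462.5000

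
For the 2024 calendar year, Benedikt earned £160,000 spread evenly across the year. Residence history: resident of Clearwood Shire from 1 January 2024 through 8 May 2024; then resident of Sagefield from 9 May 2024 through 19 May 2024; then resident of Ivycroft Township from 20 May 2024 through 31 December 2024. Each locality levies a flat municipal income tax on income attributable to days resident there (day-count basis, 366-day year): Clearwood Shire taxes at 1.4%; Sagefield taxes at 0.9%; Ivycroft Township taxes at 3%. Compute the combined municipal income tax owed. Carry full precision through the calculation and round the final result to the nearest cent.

Clearwood Shire, 1 January – 8 May 2024: 129 days → £160,000 × 1.4% × 129/366 = £789.5082
Sagefield, 9 May – 19 May 2024: 11 days → £160,000 × 0.9% × 11/366 = £43.2787
Ivycroft Township, 20 May – 31 December 2024: 226 days → £160,000 × 3% × 226/366 = £2,963.9344
Total = £3,796.7213

£3,796.72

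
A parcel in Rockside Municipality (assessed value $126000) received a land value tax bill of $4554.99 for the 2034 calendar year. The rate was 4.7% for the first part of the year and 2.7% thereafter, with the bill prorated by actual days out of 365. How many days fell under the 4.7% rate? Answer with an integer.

Let d = days at the first rate; then 365 − d days at the second rate.
$126000 × [4.7%·d + 2.7%·(365−d)] / 365 = $4554.99
Solving gives d = 167, so the new rate took effect on 17 Jun 2034.

167 days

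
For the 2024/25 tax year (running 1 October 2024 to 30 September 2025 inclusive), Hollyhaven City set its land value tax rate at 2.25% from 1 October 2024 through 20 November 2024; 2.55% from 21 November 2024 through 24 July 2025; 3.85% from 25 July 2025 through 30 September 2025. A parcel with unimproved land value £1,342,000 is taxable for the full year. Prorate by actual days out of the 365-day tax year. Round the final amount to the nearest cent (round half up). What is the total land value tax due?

1 October – 20 November 2024: 51 days at 2.25% → £1,342,000 × 2.25% × 51/365 = £4,219.0274
21 November 2024 – 24 July 2025: 246 days at 2.55% → £1,342,000 × 2.55% × 246/365 = £23,064.0164
25 July – 30 September 2025: 68 days at 3.85% → £1,342,000 × 3.85% × 68/365 = £9,625.6329
Total = £36,908.6767

£36,908.68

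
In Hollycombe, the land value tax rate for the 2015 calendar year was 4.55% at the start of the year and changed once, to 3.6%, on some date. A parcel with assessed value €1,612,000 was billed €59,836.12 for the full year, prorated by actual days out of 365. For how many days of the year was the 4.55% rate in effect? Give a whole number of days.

43 days

Let d = days at the first rate; then 365 − d days at the second rate.
€1,612,000 × [4.55%·d + 3.6%·(365−d)] / 365 = €59,836.12
Solving gives d = 43, so the new rate took effect on 13 Feb 2015.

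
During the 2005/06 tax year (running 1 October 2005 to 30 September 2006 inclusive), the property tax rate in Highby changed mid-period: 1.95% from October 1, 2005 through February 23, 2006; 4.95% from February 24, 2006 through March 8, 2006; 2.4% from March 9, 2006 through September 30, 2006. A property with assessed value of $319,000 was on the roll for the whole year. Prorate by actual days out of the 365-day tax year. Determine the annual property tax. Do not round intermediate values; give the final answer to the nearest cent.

$7,371.52

October 1, 2005 – February 23, 2006: 146 days at 1.95% → $319,000 × 1.95% × 146/365 = $2,488.2000
February 24 – March 8, 2006: 13 days at 4.95% → $319,000 × 4.95% × 13/365 = $562.4014
March 9 – September 30, 2006: 206 days at 2.4% → $319,000 × 2.4% × 206/365 = $4,320.9205
Total = $7,371.5219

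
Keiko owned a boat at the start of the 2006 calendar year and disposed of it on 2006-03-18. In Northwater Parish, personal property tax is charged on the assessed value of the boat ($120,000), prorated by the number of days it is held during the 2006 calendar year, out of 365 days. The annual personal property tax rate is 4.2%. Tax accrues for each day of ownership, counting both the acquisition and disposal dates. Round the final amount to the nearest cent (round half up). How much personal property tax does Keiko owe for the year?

$1,063.23

Days held (2006-01-01 to 2006-03-18): 77 out of 365
Tax = $120,000 × 4.2% × 77/365 = $1,063.2329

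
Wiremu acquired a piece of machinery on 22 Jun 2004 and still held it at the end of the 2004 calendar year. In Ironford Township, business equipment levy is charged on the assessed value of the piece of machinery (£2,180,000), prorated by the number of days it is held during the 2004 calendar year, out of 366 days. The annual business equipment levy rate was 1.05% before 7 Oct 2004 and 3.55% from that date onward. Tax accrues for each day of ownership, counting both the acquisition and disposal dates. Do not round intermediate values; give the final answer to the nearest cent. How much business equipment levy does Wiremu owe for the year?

£24,876.42

22 Jun – 6 Oct 2004: 107 days at 1.05% → £2,180,000 × 1.05% × 107/366 = £6,691.8852
7 Oct – 31 Dec 2004: 86 days at 3.55% → £2,180,000 × 3.55% × 86/366 = £18,184.5355
Total = £24,876.4208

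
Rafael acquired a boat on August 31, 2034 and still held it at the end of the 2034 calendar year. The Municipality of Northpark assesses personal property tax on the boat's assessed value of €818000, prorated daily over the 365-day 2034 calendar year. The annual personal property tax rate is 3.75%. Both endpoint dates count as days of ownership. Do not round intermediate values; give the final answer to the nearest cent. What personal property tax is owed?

Days held (August 31 – December 31, 2034): 123 out of 365
Tax = €818000 × 3.75% × 123/365 = €10337.0548

€10337.05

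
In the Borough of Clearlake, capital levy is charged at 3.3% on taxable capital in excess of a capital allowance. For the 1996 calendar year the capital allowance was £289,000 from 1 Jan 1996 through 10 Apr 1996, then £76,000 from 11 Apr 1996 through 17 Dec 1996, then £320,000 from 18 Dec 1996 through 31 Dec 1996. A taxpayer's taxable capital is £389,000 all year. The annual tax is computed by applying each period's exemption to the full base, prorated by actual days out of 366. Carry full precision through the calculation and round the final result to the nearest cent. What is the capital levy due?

£8,081.30

1 Jan – 10 Apr 1996: 101 days, exemption £289,000 → (£389,000 − £289,000) × 3.3% × 101/366 = £910.6557
11 Apr – 17 Dec 1996: 251 days, exemption £76,000 → (£389,000 − £76,000) × 3.3% × 251/366 = £7,083.5492
18 Dec – 31 Dec 1996: 14 days, exemption £320,000 → (£389,000 − £320,000) × 3.3% × 14/366 = £87.0984
Total = £8,081.3033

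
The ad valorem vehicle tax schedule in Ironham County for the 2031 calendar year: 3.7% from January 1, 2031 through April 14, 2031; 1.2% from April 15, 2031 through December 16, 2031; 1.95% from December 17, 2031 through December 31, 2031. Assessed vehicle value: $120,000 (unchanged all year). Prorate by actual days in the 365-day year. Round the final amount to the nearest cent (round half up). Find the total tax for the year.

January 1 – April 14, 2031: 104 days at 3.7% → $120,000 × 3.7% × 104/365 = $1,265.0959
April 15 – December 16, 2031: 246 days at 1.2% → $120,000 × 1.2% × 246/365 = $970.5205
December 17 – December 31, 2031: 15 days at 1.95% → $120,000 × 1.95% × 15/365 = $96.1644
Total = $2,331.7808

$2,331.78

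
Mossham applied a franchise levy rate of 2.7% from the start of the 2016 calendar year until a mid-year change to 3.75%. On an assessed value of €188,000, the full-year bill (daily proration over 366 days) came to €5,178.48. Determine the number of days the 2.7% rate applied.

347 days

Let d = days at the first rate; then 366 − d days at the second rate.
€188,000 × [2.7%·d + 3.75%·(366−d)] / 366 = €5,178.48
Solving gives d = 347, so the new rate took effect on December 13, 2016.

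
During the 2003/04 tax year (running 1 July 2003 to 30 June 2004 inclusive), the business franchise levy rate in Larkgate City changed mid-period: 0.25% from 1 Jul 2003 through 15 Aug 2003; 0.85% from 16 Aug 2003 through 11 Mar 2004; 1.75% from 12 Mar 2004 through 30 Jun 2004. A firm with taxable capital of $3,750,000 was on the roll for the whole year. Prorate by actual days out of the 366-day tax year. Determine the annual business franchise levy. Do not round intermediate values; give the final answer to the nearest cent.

$39,282.79

1 Jul – 15 Aug 2003: 46 days at 0.25% → $3,750,000 × 0.25% × 46/366 = $1,178.2787
16 Aug 2003 – 11 Mar 2004: 209 days at 0.85% → $3,750,000 × 0.85% × 209/366 = $18,201.8443
12 Mar – 30 Jun 2004: 111 days at 1.75% → $3,750,000 × 1.75% × 111/366 = $19,902.6639
Total = $39,282.7869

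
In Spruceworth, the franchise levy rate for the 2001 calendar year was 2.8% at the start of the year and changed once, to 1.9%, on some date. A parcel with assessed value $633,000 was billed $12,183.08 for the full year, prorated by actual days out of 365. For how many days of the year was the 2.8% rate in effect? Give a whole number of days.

10 days

Let d = days at the first rate; then 365 − d days at the second rate.
$633,000 × [2.8%·d + 1.9%·(365−d)] / 365 = $12,183.08
Solving gives d = 10, so the new rate took effect on January 11, 2001.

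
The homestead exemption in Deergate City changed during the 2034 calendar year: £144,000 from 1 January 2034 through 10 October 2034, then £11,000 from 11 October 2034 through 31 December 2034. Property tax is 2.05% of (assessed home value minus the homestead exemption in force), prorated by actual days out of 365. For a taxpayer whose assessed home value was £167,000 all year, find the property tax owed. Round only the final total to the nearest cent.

£1,084.03

1 January – 10 October 2034: 283 days, exemption £144,000 → (£167,000 − £144,000) × 2.05% × 283/365 = £365.5740
11 October – 31 December 2034: 82 days, exemption £11,000 → (£167,000 − £11,000) × 2.05% × 82/365 = £718.4548
Total = £1,084.0288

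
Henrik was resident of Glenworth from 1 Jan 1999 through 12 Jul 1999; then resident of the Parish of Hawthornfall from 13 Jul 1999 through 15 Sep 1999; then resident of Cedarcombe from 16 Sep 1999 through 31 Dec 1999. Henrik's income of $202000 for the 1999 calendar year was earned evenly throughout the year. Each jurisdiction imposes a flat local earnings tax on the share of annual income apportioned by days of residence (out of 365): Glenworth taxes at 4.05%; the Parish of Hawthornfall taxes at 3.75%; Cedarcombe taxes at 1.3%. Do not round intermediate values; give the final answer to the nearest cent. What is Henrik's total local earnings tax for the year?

Glenworth, 1 Jan – 12 Jul 1999: 193 days → $202000 × 4.05% × 193/365 = $4325.8438
The Parish of Hawthornfall, 13 Jul – 15 Sep 1999: 65 days → $202000 × 3.75% × 65/365 = $1348.9726
Cedarcombe, 16 Sep – 31 Dec 1999: 107 days → $202000 × 1.3% × 107/365 = $769.8137
Total = $6444.6301

$6444.63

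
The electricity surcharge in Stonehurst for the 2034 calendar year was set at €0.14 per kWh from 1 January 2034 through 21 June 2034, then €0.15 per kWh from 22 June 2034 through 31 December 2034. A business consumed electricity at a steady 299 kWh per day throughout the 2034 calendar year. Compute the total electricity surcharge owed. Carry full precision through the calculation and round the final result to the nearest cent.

1 January – 21 June 2034: 172 days × 299 kWh/day = 51,428 kWh at €0.14/kWh → €7,199.92
22 June – 31 December 2034: 193 days × 299 kWh/day = 57,707 kWh at €0.15/kWh → €8,656.05

€15,855.97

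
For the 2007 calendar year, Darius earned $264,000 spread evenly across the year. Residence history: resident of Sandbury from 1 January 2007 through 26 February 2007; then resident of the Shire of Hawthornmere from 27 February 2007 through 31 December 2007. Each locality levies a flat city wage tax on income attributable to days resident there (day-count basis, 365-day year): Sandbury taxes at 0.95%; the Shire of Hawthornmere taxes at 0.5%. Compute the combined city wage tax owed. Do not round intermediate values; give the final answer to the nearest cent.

Sandbury, 1 January – 26 February 2007: 57 days → $264,000 × 0.95% × 57/365 = $391.6603
The Shire of Hawthornmere, 27 February – 31 December 2007: 308 days → $264,000 × 0.5% × 308/365 = $1,113.8630
Total = $1,505.5233

$1,505.52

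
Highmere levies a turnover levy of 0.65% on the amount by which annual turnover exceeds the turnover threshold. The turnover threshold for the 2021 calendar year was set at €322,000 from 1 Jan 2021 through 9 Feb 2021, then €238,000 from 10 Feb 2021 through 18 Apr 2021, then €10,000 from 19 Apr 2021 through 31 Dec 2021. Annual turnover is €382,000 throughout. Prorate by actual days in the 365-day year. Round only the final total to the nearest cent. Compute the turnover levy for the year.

1 Jan – 9 Feb 2021: 40 days, exemption €322,000 → (€382,000 − €322,000) × 0.65% × 40/365 = €42.7397
10 Feb – 18 Apr 2021: 68 days, exemption €238,000 → (€382,000 − €238,000) × 0.65% × 68/365 = €174.3781
19 Apr – 31 Dec 2021: 257 days, exemption €10,000 → (€382,000 − €10,000) × 0.65% × 257/365 = €1,702.5370
Total = €1,919.6548

€1,919.65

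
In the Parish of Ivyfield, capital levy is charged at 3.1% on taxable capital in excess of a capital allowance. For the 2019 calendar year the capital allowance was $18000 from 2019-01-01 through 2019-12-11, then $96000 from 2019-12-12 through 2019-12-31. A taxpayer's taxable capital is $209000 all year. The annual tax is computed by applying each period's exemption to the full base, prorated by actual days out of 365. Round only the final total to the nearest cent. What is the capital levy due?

2019-01-01 to 2019-12-11: 345 days, exemption $18000 → ($209000 − $18000) × 3.1% × 345/365 = $5596.5616
2019-12-12 to 2019-12-31: 20 days, exemption $96000 → ($209000 − $96000) × 3.1% × 20/365 = $191.9452
Total = $5788.5068

$5788.51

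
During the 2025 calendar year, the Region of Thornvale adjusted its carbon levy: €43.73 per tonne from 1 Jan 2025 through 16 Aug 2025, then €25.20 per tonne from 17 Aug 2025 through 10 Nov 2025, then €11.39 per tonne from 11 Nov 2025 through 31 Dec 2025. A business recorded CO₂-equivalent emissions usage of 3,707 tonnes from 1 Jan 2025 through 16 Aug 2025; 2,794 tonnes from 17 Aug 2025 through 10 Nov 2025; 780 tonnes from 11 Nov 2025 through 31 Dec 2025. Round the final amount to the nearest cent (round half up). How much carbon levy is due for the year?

€241,400.11

1 Jan – 16 Aug 2025: 3,707 tonnes at €43.73/tonne → €162,107.11
17 Aug – 10 Nov 2025: 2,794 tonnes at €25.20/tonne → €70,408.80
11 Nov – 31 Dec 2025: 780 tonnes at €11.39/tonne → €8,884.20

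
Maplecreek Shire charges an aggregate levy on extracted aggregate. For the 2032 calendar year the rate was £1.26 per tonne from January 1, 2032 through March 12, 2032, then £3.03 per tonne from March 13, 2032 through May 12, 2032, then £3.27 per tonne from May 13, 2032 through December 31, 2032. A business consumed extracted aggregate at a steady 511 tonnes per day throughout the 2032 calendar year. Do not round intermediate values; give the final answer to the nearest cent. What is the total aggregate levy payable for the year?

£530,142.06

January 1 – March 12, 2032: 72 days × 511 tonnes/day = 36,792 tonnes at £1.26/tonne → £46,357.92
March 13 – May 12, 2032: 61 days × 511 tonnes/day = 31,171 tonnes at £3.03/tonne → £94,448.13
May 13 – December 31, 2032: 233 days × 511 tonnes/day = 119,063 tonnes at £3.27/tonne → £389,336.01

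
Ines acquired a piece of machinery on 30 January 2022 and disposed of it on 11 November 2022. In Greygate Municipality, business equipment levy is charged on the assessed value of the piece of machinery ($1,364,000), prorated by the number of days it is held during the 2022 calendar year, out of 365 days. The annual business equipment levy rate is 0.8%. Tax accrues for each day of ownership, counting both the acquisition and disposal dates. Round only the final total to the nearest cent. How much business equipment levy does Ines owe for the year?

Days held (30 January – 11 November 2022): 286 out of 365
Tax = $1,364,000 × 0.8% × 286/365 = $8,550.2247

$8,550.22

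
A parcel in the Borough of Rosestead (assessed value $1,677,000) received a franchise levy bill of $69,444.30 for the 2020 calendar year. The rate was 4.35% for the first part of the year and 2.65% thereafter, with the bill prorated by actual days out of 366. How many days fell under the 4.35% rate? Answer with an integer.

Let d = days at the first rate; then 366 − d days at the second rate.
$1,677,000 × [4.35%·d + 2.65%·(366−d)] / 366 = $69,444.30
Solving gives d = 321, so the new rate took effect on 17 November 2020.

321 days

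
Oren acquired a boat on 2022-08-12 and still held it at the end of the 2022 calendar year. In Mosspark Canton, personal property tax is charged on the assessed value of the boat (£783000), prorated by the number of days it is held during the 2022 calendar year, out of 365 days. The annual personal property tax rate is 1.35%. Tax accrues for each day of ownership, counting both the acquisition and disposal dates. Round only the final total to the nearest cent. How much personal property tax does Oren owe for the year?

£4112.36

Days held (2022-08-12 to 2022-12-31): 142 out of 365
Tax = £783000 × 1.35% × 142/365 = £4112.3589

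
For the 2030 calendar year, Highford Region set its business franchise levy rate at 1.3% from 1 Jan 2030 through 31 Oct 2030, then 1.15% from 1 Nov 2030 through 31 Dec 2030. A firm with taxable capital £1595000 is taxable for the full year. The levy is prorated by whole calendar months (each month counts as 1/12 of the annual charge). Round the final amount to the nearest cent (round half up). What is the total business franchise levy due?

£20336.25

1 Jan – 31 Oct 2030: 10 months at 1.3% → £1595000 × 1.3% × 10/12 = £17279.1667
1 Nov – 31 Dec 2030: 2 months at 1.15% → £1595000 × 1.15% × 2/12 = £3057.0833
Total = £20336.2500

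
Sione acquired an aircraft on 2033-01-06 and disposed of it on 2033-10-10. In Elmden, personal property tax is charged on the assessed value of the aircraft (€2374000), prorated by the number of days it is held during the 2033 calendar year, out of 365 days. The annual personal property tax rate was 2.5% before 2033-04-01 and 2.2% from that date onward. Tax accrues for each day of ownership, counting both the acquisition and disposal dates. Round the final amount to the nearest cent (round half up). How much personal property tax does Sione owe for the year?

2033-01-06 to 2033-03-31: 85 days at 2.5% → €2374000 × 2.5% × 85/365 = €13821.2329
2033-04-01 to 2033-10-10: 193 days at 2.2% → €2374000 × 2.2% × 193/365 = €27616.4493
Total = €41437.6822

€41437.68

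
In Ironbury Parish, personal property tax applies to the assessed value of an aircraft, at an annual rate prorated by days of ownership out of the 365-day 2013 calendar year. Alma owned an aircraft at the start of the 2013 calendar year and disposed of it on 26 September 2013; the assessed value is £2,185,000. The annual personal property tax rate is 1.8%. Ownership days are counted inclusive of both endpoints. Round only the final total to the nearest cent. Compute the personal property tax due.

Days held (1 January – 26 September 2013): 269 out of 365
Tax = £2,185,000 × 1.8% × 269/365 = £28,985.6712

£28,985.67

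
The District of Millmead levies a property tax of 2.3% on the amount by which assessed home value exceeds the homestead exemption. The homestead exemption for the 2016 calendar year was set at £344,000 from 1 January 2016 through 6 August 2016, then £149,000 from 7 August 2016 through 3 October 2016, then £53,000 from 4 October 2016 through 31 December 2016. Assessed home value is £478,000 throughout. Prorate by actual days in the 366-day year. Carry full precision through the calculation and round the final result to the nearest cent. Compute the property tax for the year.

£5,420.27

1 January – 6 August 2016: 219 days, exemption £344,000 → (£478,000 − £344,000) × 2.3% × 219/366 = £1,844.1475
7 August – 3 October 2016: 58 days, exemption £149,000 → (£478,000 − £149,000) × 2.3% × 58/366 = £1,199.1421
4 October – 31 December 2016: 89 days, exemption £53,000 → (£478,000 − £53,000) × 2.3% × 89/366 = £2,376.9809
Total = £5,420.2705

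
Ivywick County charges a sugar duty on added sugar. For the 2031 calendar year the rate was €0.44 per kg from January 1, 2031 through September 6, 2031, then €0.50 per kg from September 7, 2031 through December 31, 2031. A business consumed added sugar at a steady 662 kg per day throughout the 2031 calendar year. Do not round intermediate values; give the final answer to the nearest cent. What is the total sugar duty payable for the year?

€110,924.72

January 1 – September 6, 2031: 249 days × 662 kg/day = 164,838 kg at €0.44/kg → €72,528.72
September 7 – December 31, 2031: 116 days × 662 kg/day = 76,792 kg at €0.50/kg → €38,396.00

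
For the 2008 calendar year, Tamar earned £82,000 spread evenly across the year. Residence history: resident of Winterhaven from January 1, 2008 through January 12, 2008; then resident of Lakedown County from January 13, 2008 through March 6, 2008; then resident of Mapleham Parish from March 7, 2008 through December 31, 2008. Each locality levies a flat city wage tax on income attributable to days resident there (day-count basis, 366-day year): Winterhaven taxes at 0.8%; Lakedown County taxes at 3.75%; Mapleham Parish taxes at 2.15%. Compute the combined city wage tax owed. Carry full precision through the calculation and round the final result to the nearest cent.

Winterhaven, January 1 – January 12, 2008: 12 days → £82,000 × 0.8% × 12/366 = £21.5082
Lakedown County, January 13 – March 6, 2008: 54 days → £82,000 × 3.75% × 54/366 = £453.6885
Mapleham Parish, March 7 – December 31, 2008: 300 days → £82,000 × 2.15% × 300/366 = £1,445.0820
Total = £1,920.2787

£1,920.28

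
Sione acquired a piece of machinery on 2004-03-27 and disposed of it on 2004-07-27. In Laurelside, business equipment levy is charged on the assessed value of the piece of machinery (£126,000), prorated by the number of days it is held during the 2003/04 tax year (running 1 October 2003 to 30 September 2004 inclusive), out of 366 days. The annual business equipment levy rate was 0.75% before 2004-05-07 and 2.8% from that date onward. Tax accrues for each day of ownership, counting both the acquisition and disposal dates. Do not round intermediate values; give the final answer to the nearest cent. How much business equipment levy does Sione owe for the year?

2004-03-27 to 2004-05-06: 41 days at 0.75% → £126,000 × 0.75% × 41/366 = £105.8607
2004-05-07 to 2004-07-27: 82 days at 2.8% → £126,000 × 2.8% × 82/366 = £790.4262
Total = £896.2869

£896.29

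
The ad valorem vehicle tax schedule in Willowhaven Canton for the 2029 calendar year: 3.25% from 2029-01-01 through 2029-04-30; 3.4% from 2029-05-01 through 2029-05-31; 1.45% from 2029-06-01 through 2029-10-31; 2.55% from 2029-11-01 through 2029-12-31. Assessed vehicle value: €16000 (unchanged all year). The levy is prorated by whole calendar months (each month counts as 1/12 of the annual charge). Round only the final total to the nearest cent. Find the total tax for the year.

2029-01-01 to 2029-04-30: 4 months at 3.25% → €16000 × 3.25% × 4/12 = €173.3333
2029-05-01 to 2029-05-31: 1 month at 3.4% → €16000 × 3.4% × 1/12 = €45.3333
2029-06-01 to 2029-10-31: 5 months at 1.45% → €16000 × 1.45% × 5/12 = €96.6667
2029-11-01 to 2029-12-31: 2 months at 2.55% → €16000 × 2.55% × 2/12 = €68.0000
Total = €383.3333

€383.33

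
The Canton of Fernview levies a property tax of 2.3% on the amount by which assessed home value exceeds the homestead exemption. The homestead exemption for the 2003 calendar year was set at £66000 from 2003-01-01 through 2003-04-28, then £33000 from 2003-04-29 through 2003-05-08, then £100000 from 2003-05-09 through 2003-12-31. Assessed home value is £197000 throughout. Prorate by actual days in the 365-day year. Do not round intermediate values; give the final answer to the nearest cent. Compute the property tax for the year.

2003-01-01 to 2003-04-28: 118 days, exemption £66000 → (£197000 − £66000) × 2.3% × 118/365 = £974.0658
2003-04-29 to 2003-05-08: 10 days, exemption £33000 → (£197000 − £33000) × 2.3% × 10/365 = £103.3425
2003-05-09 to 2003-12-31: 237 days, exemption £100000 → (£197000 − £100000) × 2.3% × 237/365 = £1448.6219
Total = £2526.0301

£2526.03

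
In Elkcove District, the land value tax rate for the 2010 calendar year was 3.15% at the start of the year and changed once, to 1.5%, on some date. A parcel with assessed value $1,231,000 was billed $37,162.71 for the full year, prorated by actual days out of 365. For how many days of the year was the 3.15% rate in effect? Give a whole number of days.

336 days

Let d = days at the first rate; then 365 − d days at the second rate.
$1,231,000 × [3.15%·d + 1.5%·(365−d)] / 365 = $37,162.71
Solving gives d = 336, so the new rate took effect on 3 Dec 2010.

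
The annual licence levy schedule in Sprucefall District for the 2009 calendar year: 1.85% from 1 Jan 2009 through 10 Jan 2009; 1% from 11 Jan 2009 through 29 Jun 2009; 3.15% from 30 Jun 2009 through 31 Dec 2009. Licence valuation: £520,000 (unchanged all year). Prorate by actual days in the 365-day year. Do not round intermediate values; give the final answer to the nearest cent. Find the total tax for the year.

1 Jan – 10 Jan 2009: 10 days at 1.85% → £520,000 × 1.85% × 10/365 = £263.5616
11 Jan – 29 Jun 2009: 170 days at 1% → £520,000 × 1% × 170/365 = £2,421.9178
30 Jun – 31 Dec 2009: 185 days at 3.15% → £520,000 × 3.15% × 185/365 = £8,302.1918
Total = £10,987.6712

£10,987.67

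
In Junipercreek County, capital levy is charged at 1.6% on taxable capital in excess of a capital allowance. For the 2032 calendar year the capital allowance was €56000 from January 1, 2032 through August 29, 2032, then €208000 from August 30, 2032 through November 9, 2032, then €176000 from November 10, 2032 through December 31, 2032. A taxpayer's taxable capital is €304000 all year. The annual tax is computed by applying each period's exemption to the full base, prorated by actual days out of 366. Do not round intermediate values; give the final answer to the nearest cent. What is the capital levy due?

January 1 – August 29, 2032: 242 days, exemption €56000 → (€304000 − €56000) × 1.6% × 242/366 = €2623.6503
August 30 – November 9, 2032: 72 days, exemption €208000 → (€304000 − €208000) × 1.6% × 72/366 = €302.1639
November 10 – December 31, 2032: 52 days, exemption €176000 → (€304000 − €176000) × 1.6% × 52/366 = €290.9727
Total = €3216.7869

€3216.79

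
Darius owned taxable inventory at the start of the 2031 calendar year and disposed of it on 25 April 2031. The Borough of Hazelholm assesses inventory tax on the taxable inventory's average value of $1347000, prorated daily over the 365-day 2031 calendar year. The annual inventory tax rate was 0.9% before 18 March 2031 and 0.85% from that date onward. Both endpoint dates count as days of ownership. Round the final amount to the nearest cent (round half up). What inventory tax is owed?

1 January – 17 March 2031: 76 days at 0.9% → $1347000 × 0.9% × 76/365 = $2524.2411
18 March – 25 April 2031: 39 days at 0.85% → $1347000 × 0.85% × 39/365 = $1223.3712
Total = $3747.6123

$3747.61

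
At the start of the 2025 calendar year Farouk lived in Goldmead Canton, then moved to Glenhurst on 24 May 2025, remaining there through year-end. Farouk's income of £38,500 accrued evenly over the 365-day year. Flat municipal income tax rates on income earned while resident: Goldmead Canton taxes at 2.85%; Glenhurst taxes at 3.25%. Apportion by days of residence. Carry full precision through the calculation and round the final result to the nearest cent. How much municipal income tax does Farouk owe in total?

£1,190.92

Goldmead Canton, 1 Jan – 23 May 2025: 143 days → £38,500 × 2.85% × 143/365 = £429.8815
Glenhurst, 24 May – 31 Dec 2025: 222 days → £38,500 × 3.25% × 222/365 = £761.0342
Total = £1,190.9158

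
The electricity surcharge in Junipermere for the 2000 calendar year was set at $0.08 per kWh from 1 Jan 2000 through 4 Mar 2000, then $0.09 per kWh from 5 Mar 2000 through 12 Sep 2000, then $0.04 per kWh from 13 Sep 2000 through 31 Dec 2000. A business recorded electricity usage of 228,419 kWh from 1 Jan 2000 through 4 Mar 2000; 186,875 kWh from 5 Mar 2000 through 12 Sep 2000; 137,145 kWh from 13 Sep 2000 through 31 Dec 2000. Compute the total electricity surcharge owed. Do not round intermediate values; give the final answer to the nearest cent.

$40,578.07

1 Jan – 4 Mar 2000: 228,419 kWh at $0.08/kWh → $18,273.52
5 Mar – 12 Sep 2000: 186,875 kWh at $0.09/kWh → $16,818.75
13 Sep – 31 Dec 2000: 137,145 kWh at $0.04/kWh → $5,485.80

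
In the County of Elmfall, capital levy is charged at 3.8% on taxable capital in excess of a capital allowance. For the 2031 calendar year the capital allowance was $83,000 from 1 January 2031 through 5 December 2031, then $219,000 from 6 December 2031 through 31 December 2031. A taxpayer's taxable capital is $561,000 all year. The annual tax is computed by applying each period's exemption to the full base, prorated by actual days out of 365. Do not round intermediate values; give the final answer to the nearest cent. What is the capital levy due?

$17,795.87

1 January – 5 December 2031: 339 days, exemption $83,000 → ($561,000 − $83,000) × 3.8% × 339/365 = $16,870.1260
6 December – 31 December 2031: 26 days, exemption $219,000 → ($561,000 − $219,000) × 3.8% × 26/365 = $925.7425
Total = $17,795.8685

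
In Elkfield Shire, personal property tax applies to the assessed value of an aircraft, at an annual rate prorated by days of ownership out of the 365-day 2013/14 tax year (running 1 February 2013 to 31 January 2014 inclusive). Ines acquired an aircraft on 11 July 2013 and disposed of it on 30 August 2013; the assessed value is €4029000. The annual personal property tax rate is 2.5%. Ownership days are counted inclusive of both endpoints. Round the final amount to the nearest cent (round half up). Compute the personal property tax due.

€14073.90

Days held (11 July – 30 August 2013): 51 out of 365
Tax = €4029000 × 2.5% × 51/365 = €14073.9041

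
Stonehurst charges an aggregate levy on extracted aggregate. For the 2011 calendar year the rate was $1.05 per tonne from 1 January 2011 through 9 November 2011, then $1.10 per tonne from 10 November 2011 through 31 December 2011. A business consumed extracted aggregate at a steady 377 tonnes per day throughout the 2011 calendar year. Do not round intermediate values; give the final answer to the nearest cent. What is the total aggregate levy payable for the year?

$145465.45

1 January – 9 November 2011: 313 days × 377 tonnes/day = 118,001 tonnes at $1.05/tonne → $123901.05
10 November – 31 December 2011: 52 days × 377 tonnes/day = 19,604 tonnes at $1.10/tonne → $21564.40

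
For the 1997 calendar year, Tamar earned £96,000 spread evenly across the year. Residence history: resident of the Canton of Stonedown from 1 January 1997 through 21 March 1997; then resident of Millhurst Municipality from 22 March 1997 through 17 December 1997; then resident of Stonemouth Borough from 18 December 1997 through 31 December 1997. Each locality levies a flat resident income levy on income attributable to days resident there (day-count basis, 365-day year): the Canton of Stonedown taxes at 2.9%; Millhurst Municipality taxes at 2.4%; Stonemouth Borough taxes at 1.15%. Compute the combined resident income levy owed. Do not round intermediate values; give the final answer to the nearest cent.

The Canton of Stonedown, 1 January – 21 March 1997: 80 days → £96,000 × 2.9% × 80/365 = £610.1918
Millhurst Municipality, 22 March – 17 December 1997: 271 days → £96,000 × 2.4% × 271/365 = £1,710.6411
Stonemouth Borough, 18 December – 31 December 1997: 14 days → £96,000 × 1.15% × 14/365 = £42.3452
Total = £2,363.1781

£2,363.18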